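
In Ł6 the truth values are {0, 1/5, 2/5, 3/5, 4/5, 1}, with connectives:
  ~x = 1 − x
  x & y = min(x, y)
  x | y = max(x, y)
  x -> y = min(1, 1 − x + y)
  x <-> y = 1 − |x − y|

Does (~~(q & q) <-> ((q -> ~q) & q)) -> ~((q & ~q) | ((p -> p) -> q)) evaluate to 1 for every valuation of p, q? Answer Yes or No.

Counterexample: take p = 0, q = 1/5.
q & q = 1/5 & 1/5 = 1/5
~(q & q) = ~1/5 = 4/5
~~(q & q) = ~4/5 = 1/5
~q = ~1/5 = 4/5
q -> ~q = 1/5 -> 4/5 = 1
(q -> ~q) & q = 1 & 1/5 = 1/5
~~(q & q) <-> ((q -> ~q) & q) = 1/5 <-> 1/5 = 1
~q = ~1/5 = 4/5
q & ~q = 1/5 & 4/5 = 1/5
p -> p = 0 -> 0 = 1
(p -> p) -> q = 1 -> 1/5 = 1/5
(q & ~q) | ((p -> p) -> q) = 1/5 | 1/5 = 1/5
~((q & ~q) | ((p -> p) -> q)) = ~1/5 = 4/5
(~~(q & q) <-> ((q -> ~q) & q)) -> ~((q & ~q) | ((p -> p) -> q)) = 1 -> 4/5 = 4/5
This gives 4/5 ≠ 1.

No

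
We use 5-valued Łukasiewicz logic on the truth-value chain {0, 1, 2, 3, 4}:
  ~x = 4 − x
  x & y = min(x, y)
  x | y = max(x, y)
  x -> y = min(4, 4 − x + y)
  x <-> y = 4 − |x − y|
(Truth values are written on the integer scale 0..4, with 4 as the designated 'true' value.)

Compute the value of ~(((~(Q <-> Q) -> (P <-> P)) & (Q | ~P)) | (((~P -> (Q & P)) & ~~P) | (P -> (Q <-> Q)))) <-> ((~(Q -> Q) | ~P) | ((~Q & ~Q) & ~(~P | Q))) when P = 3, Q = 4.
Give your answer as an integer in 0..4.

3

Q <-> Q = 4 <-> 4 = 4
~(Q <-> Q) = ~4 = 0
P <-> P = 3 <-> 3 = 4
~(Q <-> Q) -> (P <-> P) = 0 -> 4 = 4
~P = ~3 = 1
Q | ~P = 4 | 1 = 4
(~(Q <-> Q) -> (P <-> P)) & (Q | ~P) = 4 & 4 = 4
~P = ~3 = 1
Q & P = 4 & 3 = 3
~P -> (Q & P) = 1 -> 3 = 4
~P = ~3 = 1
~~P = ~1 = 3
(~P -> (Q & P)) & ~~P = 4 & 3 = 3
Q <-> Q = 4 <-> 4 = 4
P -> (Q <-> Q) = 3 -> 4 = 4
((~P -> (Q & P)) & ~~P) | (P -> (Q <-> Q)) = 3 | 4 = 4
((~(Q <-> Q) -> (P <-> P)) & (Q | ~P)) | (((~P -> (Q & P)) & ~~P) | (P -> (Q <-> Q))) = 4 | 4 = 4
~(((~(Q <-> Q) -> (P <-> P)) & (Q | ~P)) | (((~P -> (Q & P)) & ~~P) | (P -> (Q <-> Q)))) = ~4 = 0
Q -> Q = 4 -> 4 = 4
~(Q -> Q) = ~4 = 0
~P = ~3 = 1
~(Q -> Q) | ~P = 0 | 1 = 1
~Q = ~4 = 0
~Q = ~4 = 0
~Q & ~Q = 0 & 0 = 0
~P = ~3 = 1
~P | Q = 1 | 4 = 4
~(~P | Q) = ~4 = 0
(~Q & ~Q) & ~(~P | Q) = 0 & 0 = 0
(~(Q -> Q) | ~P) | ((~Q & ~Q) & ~(~P | Q)) = 1 | 0 = 1
~(((~(Q <-> Q) -> (P <-> P)) & (Q | ~P)) | (((~P -> (Q & P)) & ~~P) | (P -> (Q <-> Q)))) <-> ((~(Q -> Q) | ~P) | ((~Q & ~Q) & ~(~P | Q))) = 0 <-> 1 = 3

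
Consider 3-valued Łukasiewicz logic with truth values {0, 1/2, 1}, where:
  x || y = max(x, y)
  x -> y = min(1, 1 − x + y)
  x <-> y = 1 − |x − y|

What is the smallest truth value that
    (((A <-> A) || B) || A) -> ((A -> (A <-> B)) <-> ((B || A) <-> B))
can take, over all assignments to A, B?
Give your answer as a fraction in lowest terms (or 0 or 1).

1/2

Take A = 1/2, B = 0:
A <-> A = 1/2 <-> 1/2 = 1
(A <-> A) || B = 1 || 0 = 1
((A <-> A) || B) || A = 1 || 1/2 = 1
A <-> B = 1/2 <-> 0 = 1/2
A -> (A <-> B) = 1/2 -> 1/2 = 1
B || A = 0 || 1/2 = 1/2
(B || A) <-> B = 1/2 <-> 0 = 1/2
(A -> (A <-> B)) <-> ((B || A) <-> B) = 1 <-> 1/2 = 1/2
(((A <-> A) || B) || A) -> ((A -> (A <-> B)) <-> ((B || A) <-> B)) = 1 -> 1/2 = 1/2
No assignment yields a value below 1/2, so this is the minimum.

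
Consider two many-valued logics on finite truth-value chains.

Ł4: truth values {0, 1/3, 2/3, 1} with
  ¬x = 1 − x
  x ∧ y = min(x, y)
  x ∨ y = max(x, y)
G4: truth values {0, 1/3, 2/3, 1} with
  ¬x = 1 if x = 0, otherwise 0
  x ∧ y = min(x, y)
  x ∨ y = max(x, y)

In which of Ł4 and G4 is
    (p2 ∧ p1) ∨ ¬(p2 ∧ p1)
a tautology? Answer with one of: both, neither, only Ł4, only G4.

neither

In Ł4: at p1 = 1/3, p2 = 1/3 the value is 2/3 — not a tautology.
In G4: at p1 = 1/3, p2 = 1/3 the value is 1/3 — not a tautology.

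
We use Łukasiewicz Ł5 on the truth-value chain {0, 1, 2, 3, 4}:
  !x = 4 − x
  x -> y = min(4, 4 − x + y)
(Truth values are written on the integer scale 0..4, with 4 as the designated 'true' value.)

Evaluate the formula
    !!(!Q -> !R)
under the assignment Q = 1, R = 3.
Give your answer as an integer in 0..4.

!Q = !1 = 3
!R = !3 = 1
!Q -> !R = 3 -> 1 = 2
!(!Q -> !R) = !2 = 2
!!(!Q -> !R) = !2 = 2

2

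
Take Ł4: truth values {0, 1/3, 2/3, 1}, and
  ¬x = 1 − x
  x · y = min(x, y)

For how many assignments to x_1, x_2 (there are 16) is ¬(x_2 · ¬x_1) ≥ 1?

x_1 = 0, x_2 = 0 ↦ 1  ≥
x_1 = 0, x_2 = 1/3 ↦ 2/3  <
x_1 = 0, x_2 = 2/3 ↦ 1/3  <
x_1 = 0, x_2 = 1 ↦ 0  <
x_1 = 1/3, x_2 = 0 ↦ 1  ≥
x_1 = 1/3, x_2 = 1/3 ↦ 2/3  <
x_1 = 1/3, x_2 = 2/3 ↦ 1/3  <
x_1 = 1/3, x_2 = 1 ↦ 1/3  <
x_1 = 2/3, x_2 = 0 ↦ 1  ≥
x_1 = 2/3, x_2 = 1/3 ↦ 2/3  <
x_1 = 2/3, x_2 = 2/3 ↦ 2/3  <
x_1 = 2/3, x_2 = 1 ↦ 2/3  <
x_1 = 1, x_2 = 0 ↦ 1  ≥
x_1 = 1, x_2 = 1/3 ↦ 1  ≥
x_1 = 1, x_2 = 2/3 ↦ 1  ≥
x_1 = 1, x_2 = 1 ↦ 1  ≥
So 7 of the 16 assignments meet the threshold.

7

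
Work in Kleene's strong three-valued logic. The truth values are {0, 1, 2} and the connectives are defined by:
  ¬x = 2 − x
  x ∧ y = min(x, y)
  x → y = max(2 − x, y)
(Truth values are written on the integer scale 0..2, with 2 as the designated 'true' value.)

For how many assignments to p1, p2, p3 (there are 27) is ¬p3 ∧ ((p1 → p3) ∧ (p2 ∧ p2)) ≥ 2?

value 2: 1 assignment (counts)
value 1: 9 assignments
value 0: 17 assignments
So 1 of the 27 assignments meets the threshold.

1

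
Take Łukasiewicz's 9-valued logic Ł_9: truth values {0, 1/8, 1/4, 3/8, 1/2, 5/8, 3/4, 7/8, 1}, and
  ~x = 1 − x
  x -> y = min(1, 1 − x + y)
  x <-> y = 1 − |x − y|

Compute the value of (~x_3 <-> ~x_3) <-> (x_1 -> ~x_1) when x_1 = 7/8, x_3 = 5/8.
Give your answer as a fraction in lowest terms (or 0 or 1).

~x_3 = ~5/8 = 3/8
~x_3 = ~5/8 = 3/8
~x_3 <-> ~x_3 = 3/8 <-> 3/8 = 1
~x_1 = ~7/8 = 1/8
x_1 -> ~x_1 = 7/8 -> 1/8 = 1/4
(~x_3 <-> ~x_3) <-> (x_1 -> ~x_1) = 1 <-> 1/4 = 1/4

1/4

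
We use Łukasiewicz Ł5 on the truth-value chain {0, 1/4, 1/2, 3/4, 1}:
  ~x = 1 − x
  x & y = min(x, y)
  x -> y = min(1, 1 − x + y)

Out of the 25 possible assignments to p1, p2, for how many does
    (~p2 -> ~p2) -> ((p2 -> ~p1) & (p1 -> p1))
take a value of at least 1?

15

value 1: 15 assignments (counts)
value 3/4: 4 assignments
value 1/2: 3 assignments
value 1/4: 2 assignments
value 0: 1 assignment
So 15 of the 25 assignments meet the threshold.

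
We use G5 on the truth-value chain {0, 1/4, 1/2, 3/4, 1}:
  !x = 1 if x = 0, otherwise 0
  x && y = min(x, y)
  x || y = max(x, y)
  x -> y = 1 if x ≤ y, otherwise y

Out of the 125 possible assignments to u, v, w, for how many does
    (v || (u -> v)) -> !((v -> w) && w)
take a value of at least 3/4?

41

value 1: 41 assignments (counts)
value 0: 84 assignments
So 41 of the 125 assignments meet the threshold.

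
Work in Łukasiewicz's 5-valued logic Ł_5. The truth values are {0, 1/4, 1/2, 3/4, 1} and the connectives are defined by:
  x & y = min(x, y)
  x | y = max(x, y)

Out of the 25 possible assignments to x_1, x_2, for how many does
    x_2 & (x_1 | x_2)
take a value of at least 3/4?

value 1: 5 assignments (counts)
value 3/4: 5 assignments (counts)
value 1/2: 5 assignments
value 1/4: 5 assignments
value 0: 5 assignments
So 10 of the 25 assignments meet the threshold.

10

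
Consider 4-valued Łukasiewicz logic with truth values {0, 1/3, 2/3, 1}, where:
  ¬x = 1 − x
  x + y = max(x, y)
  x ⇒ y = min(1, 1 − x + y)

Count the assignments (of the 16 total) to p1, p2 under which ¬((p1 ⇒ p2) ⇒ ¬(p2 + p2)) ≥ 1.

4

p1 = 0, p2 = 0 ↦ 0  <
p1 = 0, p2 = 1/3 ↦ 1/3  <
p1 = 0, p2 = 2/3 ↦ 2/3  <
p1 = 0, p2 = 1 ↦ 1  ≥
p1 = 1/3, p2 = 0 ↦ 0  <
p1 = 1/3, p2 = 1/3 ↦ 1/3  <
p1 = 1/3, p2 = 2/3 ↦ 2/3  <
p1 = 1/3, p2 = 1 ↦ 1  ≥
p1 = 2/3, p2 = 0 ↦ 0  <
p1 = 2/3, p2 = 1/3 ↦ 0  <
p1 = 2/3, p2 = 2/3 ↦ 2/3  <
p1 = 2/3, p2 = 1 ↦ 1  ≥
p1 = 1, p2 = 0 ↦ 0  <
p1 = 1, p2 = 1/3 ↦ 0  <
p1 = 1, p2 = 2/3 ↦ 1/3  <
p1 = 1, p2 = 1 ↦ 1  ≥
So 4 of the 16 assignments meet the threshold.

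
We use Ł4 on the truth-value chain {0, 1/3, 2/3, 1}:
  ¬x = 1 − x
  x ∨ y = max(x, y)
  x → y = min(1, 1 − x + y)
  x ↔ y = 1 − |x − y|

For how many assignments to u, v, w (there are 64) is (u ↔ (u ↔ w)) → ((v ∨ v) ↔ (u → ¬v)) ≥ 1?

value 1: 29 assignments (counts)
value 2/3: 16 assignments
value 1/3: 13 assignments
value 0: 6 assignments
So 29 of the 64 assignments meet the threshold.

29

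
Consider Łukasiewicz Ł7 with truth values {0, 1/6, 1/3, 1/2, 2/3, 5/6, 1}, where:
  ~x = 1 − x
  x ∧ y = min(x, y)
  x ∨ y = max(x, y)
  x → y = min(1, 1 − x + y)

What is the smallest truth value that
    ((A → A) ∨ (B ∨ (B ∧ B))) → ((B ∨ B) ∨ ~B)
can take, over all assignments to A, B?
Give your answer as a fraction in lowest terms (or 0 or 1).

Take A = 0, B = 1/2:
A → A = 0 → 0 = 1
B ∧ B = 1/2 ∧ 1/2 = 1/2
B ∨ (B ∧ B) = 1/2 ∨ 1/2 = 1/2
(A → A) ∨ (B ∨ (B ∧ B)) = 1 ∨ 1/2 = 1
B ∨ B = 1/2 ∨ 1/2 = 1/2
~B = ~1/2 = 1/2
(B ∨ B) ∨ ~B = 1/2 ∨ 1/2 = 1/2
((A → A) ∨ (B ∨ (B ∧ B))) → ((B ∨ B) ∨ ~B) = 1 → 1/2 = 1/2
No assignment yields a value below 1/2, so this is the minimum.

1/2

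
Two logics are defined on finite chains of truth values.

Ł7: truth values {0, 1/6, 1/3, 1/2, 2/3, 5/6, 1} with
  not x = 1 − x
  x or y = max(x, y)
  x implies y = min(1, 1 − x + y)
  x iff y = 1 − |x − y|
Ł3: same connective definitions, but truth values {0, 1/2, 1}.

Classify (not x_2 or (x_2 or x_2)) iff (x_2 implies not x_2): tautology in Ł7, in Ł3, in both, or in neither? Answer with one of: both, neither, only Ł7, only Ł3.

neither

In Ł7: at x_2 = 1/6 the value is 5/6 — not a tautology.
In Ł3: at x_2 = 1/2 the value is 1/2 — not a tautology.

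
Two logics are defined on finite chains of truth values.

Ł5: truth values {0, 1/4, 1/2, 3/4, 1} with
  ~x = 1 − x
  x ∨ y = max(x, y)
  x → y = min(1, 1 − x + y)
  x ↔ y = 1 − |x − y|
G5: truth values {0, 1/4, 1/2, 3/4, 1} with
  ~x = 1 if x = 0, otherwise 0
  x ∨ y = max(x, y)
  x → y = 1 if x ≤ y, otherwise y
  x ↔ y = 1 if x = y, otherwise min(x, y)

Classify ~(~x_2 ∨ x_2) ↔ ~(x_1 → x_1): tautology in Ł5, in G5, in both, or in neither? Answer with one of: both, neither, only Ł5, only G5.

In Ł5: at x_1 = 0, x_2 = 1/4 the value is 3/4 — not a tautology.
In G5: every assignment gives 1 — tautology.

only G5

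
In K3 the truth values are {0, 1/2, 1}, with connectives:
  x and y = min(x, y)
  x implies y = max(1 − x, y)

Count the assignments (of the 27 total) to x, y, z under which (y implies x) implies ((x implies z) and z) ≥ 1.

11

value 1: 11 assignments (counts)
value 1/2: 11 assignments
value 0: 5 assignments
So 11 of the 27 assignments meet the threshold.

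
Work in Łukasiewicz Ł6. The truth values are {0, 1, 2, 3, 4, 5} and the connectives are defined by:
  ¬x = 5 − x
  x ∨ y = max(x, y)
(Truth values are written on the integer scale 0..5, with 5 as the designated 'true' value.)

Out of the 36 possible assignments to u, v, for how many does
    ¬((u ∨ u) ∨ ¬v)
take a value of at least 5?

1

value 5: 1 assignment (counts)
value 4: 3 assignments
value 3: 5 assignments
value 2: 7 assignments
value 1: 9 assignments
value 0: 11 assignments
So 1 of the 36 assignments meets the threshold.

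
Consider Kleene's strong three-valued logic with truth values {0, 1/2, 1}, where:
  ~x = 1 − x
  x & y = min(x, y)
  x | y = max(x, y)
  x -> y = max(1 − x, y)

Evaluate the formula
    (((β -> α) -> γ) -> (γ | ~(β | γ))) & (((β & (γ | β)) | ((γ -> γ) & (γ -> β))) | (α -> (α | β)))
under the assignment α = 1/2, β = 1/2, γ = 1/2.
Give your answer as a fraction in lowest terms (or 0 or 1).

β -> α = 1/2 -> 1/2 = 1/2
(β -> α) -> γ = 1/2 -> 1/2 = 1/2
β | γ = 1/2 | 1/2 = 1/2
~(β | γ) = ~1/2 = 1/2
γ | ~(β | γ) = 1/2 | 1/2 = 1/2
((β -> α) -> γ) -> (γ | ~(β | γ)) = 1/2 -> 1/2 = 1/2
γ | β = 1/2 | 1/2 = 1/2
β & (γ | β) = 1/2 & 1/2 = 1/2
γ -> γ = 1/2 -> 1/2 = 1/2
γ -> β = 1/2 -> 1/2 = 1/2
(γ -> γ) & (γ -> β) = 1/2 & 1/2 = 1/2
(β & (γ | β)) | ((γ -> γ) & (γ -> β)) = 1/2 | 1/2 = 1/2
α | β = 1/2 | 1/2 = 1/2
α -> (α | β) = 1/2 -> 1/2 = 1/2
((β & (γ | β)) | ((γ -> γ) & (γ -> β))) | (α -> (α | β)) = 1/2 | 1/2 = 1/2
(((β -> α) -> γ) -> (γ | ~(β | γ))) & (((β & (γ | β)) | ((γ -> γ) & (γ -> β))) | (α -> (α | β))) = 1/2 & 1/2 = 1/2

1/2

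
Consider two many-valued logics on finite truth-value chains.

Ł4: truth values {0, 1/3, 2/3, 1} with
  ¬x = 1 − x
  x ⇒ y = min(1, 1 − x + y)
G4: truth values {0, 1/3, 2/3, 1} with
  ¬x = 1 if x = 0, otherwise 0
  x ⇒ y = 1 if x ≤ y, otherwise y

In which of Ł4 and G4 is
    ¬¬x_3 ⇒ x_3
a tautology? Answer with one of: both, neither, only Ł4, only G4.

In Ł4: every assignment gives 1 — tautology.
In G4: at x_3 = 1/3 the value is 1/3 — not a tautology.

only Ł4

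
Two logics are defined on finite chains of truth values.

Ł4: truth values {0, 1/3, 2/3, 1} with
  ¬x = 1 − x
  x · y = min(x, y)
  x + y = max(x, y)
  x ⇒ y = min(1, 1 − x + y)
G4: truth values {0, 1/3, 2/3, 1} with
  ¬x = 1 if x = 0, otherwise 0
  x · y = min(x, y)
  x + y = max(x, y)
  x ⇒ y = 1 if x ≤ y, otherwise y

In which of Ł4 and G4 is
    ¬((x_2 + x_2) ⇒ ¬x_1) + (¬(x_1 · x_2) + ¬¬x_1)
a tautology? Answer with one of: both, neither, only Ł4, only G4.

only G4

In Ł4: at x_1 = 1/3, x_2 = 1/3 the value is 2/3 — not a tautology.
In G4: every assignment gives 1 — tautology.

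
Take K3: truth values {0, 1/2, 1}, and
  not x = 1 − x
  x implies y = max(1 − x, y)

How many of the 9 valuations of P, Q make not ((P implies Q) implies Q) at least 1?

P = 0, Q = 0 ↦ 1  ≥
P = 0, Q = 1/2 ↦ 1/2  <
P = 0, Q = 1 ↦ 0  <
P = 1/2, Q = 0 ↦ 1/2  <
P = 1/2, Q = 1/2 ↦ 1/2  <
P = 1/2, Q = 1 ↦ 0  <
P = 1, Q = 0 ↦ 0  <
P = 1, Q = 1/2 ↦ 1/2  <
P = 1, Q = 1 ↦ 0  <
So 1 of the 9 assignments meets the threshold.

1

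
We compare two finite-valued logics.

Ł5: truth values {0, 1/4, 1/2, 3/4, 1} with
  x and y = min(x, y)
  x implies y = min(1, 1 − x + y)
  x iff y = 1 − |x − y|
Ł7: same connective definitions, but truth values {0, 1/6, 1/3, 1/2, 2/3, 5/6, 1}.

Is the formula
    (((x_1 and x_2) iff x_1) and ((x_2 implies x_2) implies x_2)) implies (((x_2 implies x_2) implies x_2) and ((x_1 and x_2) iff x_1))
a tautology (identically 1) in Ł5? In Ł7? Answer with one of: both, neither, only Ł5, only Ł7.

both

In Ł5: every assignment gives 1 — tautology.
In Ł7: every assignment gives 1 — tautology.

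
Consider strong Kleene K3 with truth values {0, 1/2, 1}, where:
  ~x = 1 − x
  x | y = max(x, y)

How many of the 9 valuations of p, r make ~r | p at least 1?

5

p = 0, r = 0 ↦ 1  ≥
p = 0, r = 1/2 ↦ 1/2  <
p = 0, r = 1 ↦ 0  <
p = 1/2, r = 0 ↦ 1  ≥
p = 1/2, r = 1/2 ↦ 1/2  <
p = 1/2, r = 1 ↦ 1/2  <
p = 1, r = 0 ↦ 1  ≥
p = 1, r = 1/2 ↦ 1  ≥
p = 1, r = 1 ↦ 1  ≥
So 5 of the 9 assignments meet the threshold.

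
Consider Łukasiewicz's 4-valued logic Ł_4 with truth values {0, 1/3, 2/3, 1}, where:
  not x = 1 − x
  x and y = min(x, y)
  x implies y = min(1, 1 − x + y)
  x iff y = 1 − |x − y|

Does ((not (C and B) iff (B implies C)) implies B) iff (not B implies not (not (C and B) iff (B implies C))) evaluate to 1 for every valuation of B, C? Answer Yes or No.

B = 0, C = 0 ↦ 1
B = 0, C = 1/3 ↦ 1
B = 0, C = 2/3 ↦ 1
B = 0, C = 1 ↦ 1
B = 1/3, C = 0 ↦ 1
B = 1/3, C = 1/3 ↦ 1
B = 1/3, C = 2/3 ↦ 1
B = 1/3, C = 1 ↦ 1
B = 2/3, C = 0 ↦ 1
B = 2/3, C = 1/3 ↦ 1
B = 2/3, C = 2/3 ↦ 1
B = 2/3, C = 1 ↦ 1
B = 1, C = 0 ↦ 1
B = 1, C = 1/3 ↦ 1
B = 1, C = 2/3 ↦ 1
B = 1, C = 1 ↦ 1
Every assignment gives a value ≥ 1.

Yes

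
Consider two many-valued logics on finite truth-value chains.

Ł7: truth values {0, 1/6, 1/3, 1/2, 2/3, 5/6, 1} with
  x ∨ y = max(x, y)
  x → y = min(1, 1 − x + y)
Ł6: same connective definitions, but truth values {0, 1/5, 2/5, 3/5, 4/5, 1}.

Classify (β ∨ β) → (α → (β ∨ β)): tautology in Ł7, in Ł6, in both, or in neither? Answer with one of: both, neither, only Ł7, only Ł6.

In Ł7: every assignment gives 1 — tautology.
In Ł6: every assignment gives 1 — tautology.

both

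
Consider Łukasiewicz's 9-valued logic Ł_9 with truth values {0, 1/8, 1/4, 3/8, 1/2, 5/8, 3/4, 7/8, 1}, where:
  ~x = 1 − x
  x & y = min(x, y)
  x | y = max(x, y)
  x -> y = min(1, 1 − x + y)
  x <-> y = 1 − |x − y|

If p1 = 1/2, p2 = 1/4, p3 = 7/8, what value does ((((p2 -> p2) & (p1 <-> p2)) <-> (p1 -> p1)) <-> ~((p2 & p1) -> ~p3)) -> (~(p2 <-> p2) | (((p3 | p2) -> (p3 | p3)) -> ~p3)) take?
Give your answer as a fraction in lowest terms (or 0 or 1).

p2 -> p2 = 1/4 -> 1/4 = 1
p1 <-> p2 = 1/2 <-> 1/4 = 3/4
(p2 -> p2) & (p1 <-> p2) = 1 & 3/4 = 3/4
p1 -> p1 = 1/2 -> 1/2 = 1
((p2 -> p2) & (p1 <-> p2)) <-> (p1 -> p1) = 3/4 <-> 1 = 3/4
p2 & p1 = 1/4 & 1/2 = 1/4
~p3 = ~7/8 = 1/8
(p2 & p1) -> ~p3 = 1/4 -> 1/8 = 7/8
~((p2 & p1) -> ~p3) = ~7/8 = 1/8
(((p2 -> p2) & (p1 <-> p2)) <-> (p1 -> p1)) <-> ~((p2 & p1) -> ~p3) = 3/4 <-> 1/8 = 3/8
p2 <-> p2 = 1/4 <-> 1/4 = 1
~(p2 <-> p2) = ~1 = 0
p3 | p2 = 7/8 | 1/4 = 7/8
p3 | p3 = 7/8 | 7/8 = 7/8
(p3 | p2) -> (p3 | p3) = 7/8 -> 7/8 = 1
~p3 = ~7/8 = 1/8
((p3 | p2) -> (p3 | p3)) -> ~p3 = 1 -> 1/8 = 1/8
~(p2 <-> p2) | (((p3 | p2) -> (p3 | p3)) -> ~p3) = 0 | 1/8 = 1/8
((((p2 -> p2) & (p1 <-> p2)) <-> (p1 -> p1)) <-> ~((p2 & p1) -> ~p3)) -> (~(p2 <-> p2) | (((p3 | p2) -> (p3 | p3)) -> ~p3)) = 3/8 -> 1/8 = 3/4

3/4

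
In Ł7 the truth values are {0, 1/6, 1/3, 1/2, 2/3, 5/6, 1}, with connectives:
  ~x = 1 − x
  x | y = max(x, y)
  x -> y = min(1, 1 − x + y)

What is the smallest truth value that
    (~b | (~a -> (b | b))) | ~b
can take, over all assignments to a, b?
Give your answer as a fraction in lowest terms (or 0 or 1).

1/2

Take a = 0, b = 1/2:
~b = ~1/2 = 1/2
~a = ~0 = 1
b | b = 1/2 | 1/2 = 1/2
~a -> (b | b) = 1 -> 1/2 = 1/2
~b | (~a -> (b | b)) = 1/2 | 1/2 = 1/2
~b = ~1/2 = 1/2
(~b | (~a -> (b | b))) | ~b = 1/2 | 1/2 = 1/2
No assignment yields a value below 1/2, so this is the minimum.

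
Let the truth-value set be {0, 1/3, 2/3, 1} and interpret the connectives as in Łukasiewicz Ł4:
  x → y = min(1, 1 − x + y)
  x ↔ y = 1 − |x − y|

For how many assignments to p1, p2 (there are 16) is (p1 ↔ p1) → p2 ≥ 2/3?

p1 = 0, p2 = 0 ↦ 0  <
p1 = 0, p2 = 1/3 ↦ 1/3  <
p1 = 0, p2 = 2/3 ↦ 2/3  ≥
p1 = 0, p2 = 1 ↦ 1  ≥
p1 = 1/3, p2 = 0 ↦ 0  <
p1 = 1/3, p2 = 1/3 ↦ 1/3  <
p1 = 1/3, p2 = 2/3 ↦ 2/3  ≥
p1 = 1/3, p2 = 1 ↦ 1  ≥
p1 = 2/3, p2 = 0 ↦ 0  <
p1 = 2/3, p2 = 1/3 ↦ 1/3  <
p1 = 2/3, p2 = 2/3 ↦ 2/3  ≥
p1 = 2/3, p2 = 1 ↦ 1  ≥
p1 = 1, p2 = 0 ↦ 0  <
p1 = 1, p2 = 1/3 ↦ 1/3  <
p1 = 1, p2 = 2/3 ↦ 2/3  ≥
p1 = 1, p2 = 1 ↦ 1  ≥
So 8 of the 16 assignments meet the threshold.

8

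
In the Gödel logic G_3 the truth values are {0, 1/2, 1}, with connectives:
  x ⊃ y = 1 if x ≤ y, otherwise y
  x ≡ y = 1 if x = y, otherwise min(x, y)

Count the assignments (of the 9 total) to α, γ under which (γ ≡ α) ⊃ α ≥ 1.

7

α = 0, γ = 0 ↦ 0  <
α = 0, γ = 1/2 ↦ 1  ≥
α = 0, γ = 1 ↦ 1  ≥
α = 1/2, γ = 0 ↦ 1  ≥
α = 1/2, γ = 1/2 ↦ 1/2  <
α = 1/2, γ = 1 ↦ 1  ≥
α = 1, γ = 0 ↦ 1  ≥
α = 1, γ = 1/2 ↦ 1  ≥
α = 1, γ = 1 ↦ 1  ≥
So 7 of the 9 assignments meet the threshold.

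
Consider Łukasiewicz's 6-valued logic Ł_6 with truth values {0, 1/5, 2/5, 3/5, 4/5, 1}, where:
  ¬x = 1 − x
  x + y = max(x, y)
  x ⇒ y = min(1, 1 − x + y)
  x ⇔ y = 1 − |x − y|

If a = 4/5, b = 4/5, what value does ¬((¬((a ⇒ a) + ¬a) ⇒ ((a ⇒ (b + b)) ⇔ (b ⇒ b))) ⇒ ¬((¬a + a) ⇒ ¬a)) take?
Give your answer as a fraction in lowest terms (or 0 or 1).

2/5

a ⇒ a = 4/5 ⇒ 4/5 = 1
¬a = ¬4/5 = 1/5
(a ⇒ a) + ¬a = 1 + 1/5 = 1
¬((a ⇒ a) + ¬a) = ¬1 = 0
b + b = 4/5 + 4/5 = 4/5
a ⇒ (b + b) = 4/5 ⇒ 4/5 = 1
b ⇒ b = 4/5 ⇒ 4/5 = 1
(a ⇒ (b + b)) ⇔ (b ⇒ b) = 1 ⇔ 1 = 1
¬((a ⇒ a) + ¬a) ⇒ ((a ⇒ (b + b)) ⇔ (b ⇒ b)) = 0 ⇒ 1 = 1
¬a = ¬4/5 = 1/5
¬a + a = 1/5 + 4/5 = 4/5
¬a = ¬4/5 = 1/5
(¬a + a) ⇒ ¬a = 4/5 ⇒ 1/5 = 2/5
¬((¬a + a) ⇒ ¬a) = ¬2/5 = 3/5
(¬((a ⇒ a) + ¬a) ⇒ ((a ⇒ (b + b)) ⇔ (b ⇒ b))) ⇒ ¬((¬a + a) ⇒ ¬a) = 1 ⇒ 3/5 = 3/5
¬((¬((a ⇒ a) + ¬a) ⇒ ((a ⇒ (b + b)) ⇔ (b ⇒ b))) ⇒ ¬((¬a + a) ⇒ ¬a)) = ¬3/5 = 2/5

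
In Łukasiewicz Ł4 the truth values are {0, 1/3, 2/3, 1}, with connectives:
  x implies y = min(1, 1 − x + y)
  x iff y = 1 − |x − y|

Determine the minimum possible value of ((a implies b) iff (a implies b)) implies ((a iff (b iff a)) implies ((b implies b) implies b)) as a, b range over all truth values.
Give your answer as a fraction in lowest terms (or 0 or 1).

1/3

Take a = 1/3, b = 0:
a implies b = 1/3 implies 0 = 2/3
a implies b = 1/3 implies 0 = 2/3
(a implies b) iff (a implies b) = 2/3 iff 2/3 = 1
b iff a = 0 iff 1/3 = 2/3
a iff (b iff a) = 1/3 iff 2/3 = 2/3
b implies b = 0 implies 0 = 1
(b implies b) implies b = 1 implies 0 = 0
(a iff (b iff a)) implies ((b implies b) implies b) = 2/3 implies 0 = 1/3
((a implies b) iff (a implies b)) implies ((a iff (b iff a)) implies ((b implies b) implies b)) = 1 implies 1/3 = 1/3
No assignment yields a value below 1/3, so this is the minimum.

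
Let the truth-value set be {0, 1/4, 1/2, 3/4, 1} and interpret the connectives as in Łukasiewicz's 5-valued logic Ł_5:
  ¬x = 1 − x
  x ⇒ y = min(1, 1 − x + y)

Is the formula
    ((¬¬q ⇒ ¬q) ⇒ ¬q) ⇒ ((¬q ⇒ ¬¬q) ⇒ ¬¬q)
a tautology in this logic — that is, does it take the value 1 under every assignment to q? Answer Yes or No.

q = 0 ↦ 1
q = 1/4 ↦ 1
q = 1/2 ↦ 1
q = 3/4 ↦ 1
q = 1 ↦ 1
Every assignment gives a value ≥ 1.

Yes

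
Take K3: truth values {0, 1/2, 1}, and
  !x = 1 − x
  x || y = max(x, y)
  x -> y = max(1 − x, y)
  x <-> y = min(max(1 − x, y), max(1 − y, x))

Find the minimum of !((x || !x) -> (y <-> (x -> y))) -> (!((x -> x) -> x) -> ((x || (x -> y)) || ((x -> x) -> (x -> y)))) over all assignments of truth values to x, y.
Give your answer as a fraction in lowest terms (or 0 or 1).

1/2

Take x = 1/2, y = 0:
!x = !1/2 = 1/2
x || !x = 1/2 || 1/2 = 1/2
x -> y = 1/2 -> 0 = 1/2
y <-> (x -> y) = 0 <-> 1/2 = 1/2
(x || !x) -> (y <-> (x -> y)) = 1/2 -> 1/2 = 1/2
!((x || !x) -> (y <-> (x -> y))) = !1/2 = 1/2
x -> x = 1/2 -> 1/2 = 1/2
(x -> x) -> x = 1/2 -> 1/2 = 1/2
!((x -> x) -> x) = !1/2 = 1/2
x -> y = 1/2 -> 0 = 1/2
x || (x -> y) = 1/2 || 1/2 = 1/2
x -> x = 1/2 -> 1/2 = 1/2
x -> y = 1/2 -> 0 = 1/2
(x -> x) -> (x -> y) = 1/2 -> 1/2 = 1/2
(x || (x -> y)) || ((x -> x) -> (x -> y)) = 1/2 || 1/2 = 1/2
!((x -> x) -> x) -> ((x || (x -> y)) || ((x -> x) -> (x -> y))) = 1/2 -> 1/2 = 1/2
!((x || !x) -> (y <-> (x -> y))) -> (!((x -> x) -> x) -> ((x || (x -> y)) || ((x -> x) -> (x -> y)))) = 1/2 -> 1/2 = 1/2
No assignment yields a value below 1/2, so this is the minimum.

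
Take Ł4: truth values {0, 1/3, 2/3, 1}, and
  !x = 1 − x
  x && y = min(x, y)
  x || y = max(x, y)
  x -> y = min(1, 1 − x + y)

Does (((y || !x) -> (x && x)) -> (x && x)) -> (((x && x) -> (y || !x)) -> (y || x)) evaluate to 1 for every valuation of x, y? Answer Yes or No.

No

Counterexample: take x = 0, y = 0.
!x = !0 = 1
y || !x = 0 || 1 = 1
x && x = 0 && 0 = 0
(y || !x) -> (x && x) = 1 -> 0 = 0
x && x = 0 && 0 = 0
((y || !x) -> (x && x)) -> (x && x) = 0 -> 0 = 1
x && x = 0 && 0 = 0
!x = !0 = 1
y || !x = 0 || 1 = 1
(x && x) -> (y || !x) = 0 -> 1 = 1
y || x = 0 || 0 = 0
((x && x) -> (y || !x)) -> (y || x) = 1 -> 0 = 0
(((y || !x) -> (x && x)) -> (x && x)) -> (((x && x) -> (y || !x)) -> (y || x)) = 1 -> 0 = 0
This gives 0 ≠ 1.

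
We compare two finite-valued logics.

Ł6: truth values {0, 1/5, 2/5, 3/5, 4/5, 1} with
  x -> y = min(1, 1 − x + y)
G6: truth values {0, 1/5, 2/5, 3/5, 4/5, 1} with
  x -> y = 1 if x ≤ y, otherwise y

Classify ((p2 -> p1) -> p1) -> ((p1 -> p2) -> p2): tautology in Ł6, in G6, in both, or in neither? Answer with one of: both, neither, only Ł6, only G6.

In Ł6: every assignment gives 1 — tautology.
In G6: at p1 = 0, p2 = 1/5 the value is 1/5 — not a tautology.

only Ł6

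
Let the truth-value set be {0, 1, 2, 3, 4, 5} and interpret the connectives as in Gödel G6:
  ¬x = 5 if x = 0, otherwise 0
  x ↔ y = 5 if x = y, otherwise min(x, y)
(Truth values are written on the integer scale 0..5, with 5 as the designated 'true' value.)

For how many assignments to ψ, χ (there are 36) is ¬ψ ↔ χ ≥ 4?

7

value 5: 6 assignments (counts)
value 4: 1 assignment (counts)
value 3: 1 assignment
value 2: 1 assignment
value 1: 1 assignment
value 0: 26 assignments
So 7 of the 36 assignments meet the threshold.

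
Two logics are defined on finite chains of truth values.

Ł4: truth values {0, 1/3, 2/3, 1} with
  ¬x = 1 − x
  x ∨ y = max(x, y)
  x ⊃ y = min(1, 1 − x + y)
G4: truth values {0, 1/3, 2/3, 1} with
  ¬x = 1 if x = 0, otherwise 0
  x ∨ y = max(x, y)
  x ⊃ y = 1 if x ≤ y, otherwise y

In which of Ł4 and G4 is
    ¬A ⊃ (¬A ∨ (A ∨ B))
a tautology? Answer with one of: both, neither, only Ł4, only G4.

In Ł4: every assignment gives 1 — tautology.
In G4: every assignment gives 1 — tautology.

both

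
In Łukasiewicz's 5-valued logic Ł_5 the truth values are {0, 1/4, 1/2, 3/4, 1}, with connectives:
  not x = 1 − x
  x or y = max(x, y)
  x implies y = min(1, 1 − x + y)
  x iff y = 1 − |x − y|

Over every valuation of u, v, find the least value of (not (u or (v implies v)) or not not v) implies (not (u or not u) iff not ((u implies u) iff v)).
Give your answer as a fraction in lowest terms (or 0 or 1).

Take u = 1/2, v = 1:
v implies v = 1 implies 1 = 1
u or (v implies v) = 1/2 or 1 = 1
not (u or (v implies v)) = not 1 = 0
not v = not 1 = 0
not not v = not 0 = 1
not (u or (v implies v)) or not not v = 0 or 1 = 1
not u = not 1/2 = 1/2
u or not u = 1/2 or 1/2 = 1/2
not (u or not u) = not 1/2 = 1/2
u implies u = 1/2 implies 1/2 = 1
(u implies u) iff v = 1 iff 1 = 1
not ((u implies u) iff v) = not 1 = 0
not (u or not u) iff not ((u implies u) iff v) = 1/2 iff 0 = 1/2
(not (u or (v implies v)) or not not v) implies (not (u or not u) iff not ((u implies u) iff v)) = 1 implies 1/2 = 1/2
No assignment yields a value below 1/2, so this is the minimum.

1/2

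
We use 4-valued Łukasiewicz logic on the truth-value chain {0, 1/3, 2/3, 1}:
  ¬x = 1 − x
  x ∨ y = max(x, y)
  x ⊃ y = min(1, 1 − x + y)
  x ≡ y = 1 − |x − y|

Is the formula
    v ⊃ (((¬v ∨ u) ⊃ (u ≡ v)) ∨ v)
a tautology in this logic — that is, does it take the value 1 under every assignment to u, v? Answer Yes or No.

u = 0, v = 0 ↦ 1
u = 0, v = 1/3 ↦ 1
u = 0, v = 2/3 ↦ 1
u = 0, v = 1 ↦ 1
u = 1/3, v = 0 ↦ 1
u = 1/3, v = 1/3 ↦ 1
u = 1/3, v = 2/3 ↦ 1
u = 1/3, v = 1 ↦ 1
u = 2/3, v = 0 ↦ 1
u = 2/3, v = 1/3 ↦ 1
u = 2/3, v = 2/3 ↦ 1
u = 2/3, v = 1 ↦ 1
u = 1, v = 0 ↦ 1
u = 1, v = 1/3 ↦ 1
u = 1, v = 2/3 ↦ 1
u = 1, v = 1 ↦ 1
Every assignment gives a value ≥ 1.

Yes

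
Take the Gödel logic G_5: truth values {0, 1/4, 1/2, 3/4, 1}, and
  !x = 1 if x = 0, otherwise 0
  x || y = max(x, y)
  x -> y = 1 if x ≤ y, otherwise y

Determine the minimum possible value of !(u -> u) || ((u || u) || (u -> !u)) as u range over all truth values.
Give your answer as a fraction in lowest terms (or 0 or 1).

Take u = 1/4:
u -> u = 1/4 -> 1/4 = 1
!(u -> u) = !1 = 0
u || u = 1/4 || 1/4 = 1/4
!u = !1/4 = 0
u -> !u = 1/4 -> 0 = 0
(u || u) || (u -> !u) = 1/4 || 0 = 1/4
!(u -> u) || ((u || u) || (u -> !u)) = 0 || 1/4 = 1/4
No assignment yields a value below 1/4, so this is the minimum.

1/4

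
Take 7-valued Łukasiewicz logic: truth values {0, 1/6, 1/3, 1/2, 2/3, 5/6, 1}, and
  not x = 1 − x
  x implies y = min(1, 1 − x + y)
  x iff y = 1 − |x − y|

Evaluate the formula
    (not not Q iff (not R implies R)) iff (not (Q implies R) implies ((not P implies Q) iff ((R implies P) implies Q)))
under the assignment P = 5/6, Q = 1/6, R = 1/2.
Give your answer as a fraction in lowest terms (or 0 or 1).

not Q = not 1/6 = 5/6
not not Q = not 5/6 = 1/6
not R = not 1/2 = 1/2
not R implies R = 1/2 implies 1/2 = 1
not not Q iff (not R implies R) = 1/6 iff 1 = 1/6
Q implies R = 1/6 implies 1/2 = 1
not (Q implies R) = not 1 = 0
not P = not 5/6 = 1/6
not P implies Q = 1/6 implies 1/6 = 1
R implies P = 1/2 implies 5/6 = 1
(R implies P) implies Q = 1 implies 1/6 = 1/6
(not P implies Q) iff ((R implies P) implies Q) = 1 iff 1/6 = 1/6
not (Q implies R) implies ((not P implies Q) iff ((R implies P) implies Q)) = 0 implies 1/6 = 1
(not not Q iff (not R implies R)) iff (not (Q implies R) implies ((not P implies Q) iff ((R implies P) implies Q))) = 1/6 iff 1 = 1/6

1/6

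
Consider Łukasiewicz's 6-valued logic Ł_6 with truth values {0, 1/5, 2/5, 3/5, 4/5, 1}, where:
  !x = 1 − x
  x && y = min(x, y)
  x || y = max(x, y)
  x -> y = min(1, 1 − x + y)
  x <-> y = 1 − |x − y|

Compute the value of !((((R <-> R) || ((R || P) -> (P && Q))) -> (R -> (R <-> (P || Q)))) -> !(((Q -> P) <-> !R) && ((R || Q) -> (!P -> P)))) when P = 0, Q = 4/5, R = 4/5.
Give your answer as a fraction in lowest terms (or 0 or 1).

1/5

R <-> R = 4/5 <-> 4/5 = 1
R || P = 4/5 || 0 = 4/5
P && Q = 0 && 4/5 = 0
(R || P) -> (P && Q) = 4/5 -> 0 = 1/5
(R <-> R) || ((R || P) -> (P && Q)) = 1 || 1/5 = 1
P || Q = 0 || 4/5 = 4/5
R <-> (P || Q) = 4/5 <-> 4/5 = 1
R -> (R <-> (P || Q)) = 4/5 -> 1 = 1
((R <-> R) || ((R || P) -> (P && Q))) -> (R -> (R <-> (P || Q))) = 1 -> 1 = 1
Q -> P = 4/5 -> 0 = 1/5
!R = !4/5 = 1/5
(Q -> P) <-> !R = 1/5 <-> 1/5 = 1
R || Q = 4/5 || 4/5 = 4/5
!P = !0 = 1
!P -> P = 1 -> 0 = 0
(R || Q) -> (!P -> P) = 4/5 -> 0 = 1/5
((Q -> P) <-> !R) && ((R || Q) -> (!P -> P)) = 1 && 1/5 = 1/5
!(((Q -> P) <-> !R) && ((R || Q) -> (!P -> P))) = !1/5 = 4/5
(((R <-> R) || ((R || P) -> (P && Q))) -> (R -> (R <-> (P || Q)))) -> !(((Q -> P) <-> !R) && ((R || Q) -> (!P -> P))) = 1 -> 4/5 = 4/5
!((((R <-> R) || ((R || P) -> (P && Q))) -> (R -> (R <-> (P || Q)))) -> !(((Q -> P) <-> !R) && ((R || Q) -> (!P -> P)))) = !4/5 = 1/5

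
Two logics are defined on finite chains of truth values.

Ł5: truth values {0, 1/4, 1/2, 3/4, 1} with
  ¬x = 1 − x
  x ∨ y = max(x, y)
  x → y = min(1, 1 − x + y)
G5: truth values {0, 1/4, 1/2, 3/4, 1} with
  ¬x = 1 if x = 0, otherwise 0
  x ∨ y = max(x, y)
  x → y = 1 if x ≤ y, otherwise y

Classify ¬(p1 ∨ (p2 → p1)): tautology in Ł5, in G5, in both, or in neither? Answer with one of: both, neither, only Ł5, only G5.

In Ł5: at p1 = 0, p2 = 0 the value is 0 — not a tautology.
In G5: at p1 = 0, p2 = 0 the value is 0 — not a tautology.

neither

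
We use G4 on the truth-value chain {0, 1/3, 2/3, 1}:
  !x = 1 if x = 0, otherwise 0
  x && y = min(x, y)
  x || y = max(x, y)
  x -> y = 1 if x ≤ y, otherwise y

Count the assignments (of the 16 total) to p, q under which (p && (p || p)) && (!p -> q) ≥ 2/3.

8

p = 0, q = 0 ↦ 0  <
p = 0, q = 1/3 ↦ 0  <
p = 0, q = 2/3 ↦ 0  <
p = 0, q = 1 ↦ 0  <
p = 1/3, q = 0 ↦ 1/3  <
p = 1/3, q = 1/3 ↦ 1/3  <
p = 1/3, q = 2/3 ↦ 1/3  <
p = 1/3, q = 1 ↦ 1/3  <
p = 2/3, q = 0 ↦ 2/3  ≥
p = 2/3, q = 1/3 ↦ 2/3  ≥
p = 2/3, q = 2/3 ↦ 2/3  ≥
p = 2/3, q = 1 ↦ 2/3  ≥
p = 1, q = 0 ↦ 1  ≥
p = 1, q = 1/3 ↦ 1  ≥
p = 1, q = 2/3 ↦ 1  ≥
p = 1, q = 1 ↦ 1  ≥
So 8 of the 16 assignments meet the threshold.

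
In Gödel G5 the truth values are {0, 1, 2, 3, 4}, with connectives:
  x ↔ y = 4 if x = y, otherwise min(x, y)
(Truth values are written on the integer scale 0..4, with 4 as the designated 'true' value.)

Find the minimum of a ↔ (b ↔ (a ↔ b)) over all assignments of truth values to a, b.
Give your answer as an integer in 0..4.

Take a = 1, b = 0:
a ↔ b = 1 ↔ 0 = 0
b ↔ (a ↔ b) = 0 ↔ 0 = 4
a ↔ (b ↔ (a ↔ b)) = 1 ↔ 4 = 1
No assignment yields a value below 1, so this is the minimum.

1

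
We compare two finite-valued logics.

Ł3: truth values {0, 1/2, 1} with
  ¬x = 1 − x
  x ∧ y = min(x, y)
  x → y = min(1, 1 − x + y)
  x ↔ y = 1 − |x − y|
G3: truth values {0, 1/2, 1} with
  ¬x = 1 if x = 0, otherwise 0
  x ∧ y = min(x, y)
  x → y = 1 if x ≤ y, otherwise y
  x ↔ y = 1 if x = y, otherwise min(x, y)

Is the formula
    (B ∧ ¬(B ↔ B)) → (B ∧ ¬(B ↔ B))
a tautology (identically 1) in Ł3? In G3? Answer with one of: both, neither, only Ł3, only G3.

In Ł3: every assignment gives 1 — tautology.
In G3: every assignment gives 1 — tautology.

both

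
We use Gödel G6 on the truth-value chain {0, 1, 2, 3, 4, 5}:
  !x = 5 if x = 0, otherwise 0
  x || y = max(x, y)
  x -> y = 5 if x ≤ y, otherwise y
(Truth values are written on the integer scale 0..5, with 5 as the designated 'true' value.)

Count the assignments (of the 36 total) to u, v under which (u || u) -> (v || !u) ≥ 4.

value 5: 21 assignments (counts)
value 4: 1 assignment (counts)
value 3: 2 assignments
value 2: 3 assignments
value 1: 4 assignments
value 0: 5 assignments
So 22 of the 36 assignments meet the threshold.

22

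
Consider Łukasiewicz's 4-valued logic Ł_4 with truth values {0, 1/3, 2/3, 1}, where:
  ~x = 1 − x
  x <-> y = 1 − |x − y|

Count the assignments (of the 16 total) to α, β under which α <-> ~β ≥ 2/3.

10

α = 0, β = 0 ↦ 0  <
α = 0, β = 1/3 ↦ 1/3  <
α = 0, β = 2/3 ↦ 2/3  ≥
α = 0, β = 1 ↦ 1  ≥
α = 1/3, β = 0 ↦ 1/3  <
α = 1/3, β = 1/3 ↦ 2/3  ≥
α = 1/3, β = 2/3 ↦ 1  ≥
α = 1/3, β = 1 ↦ 2/3  ≥
α = 2/3, β = 0 ↦ 2/3  ≥
α = 2/3, β = 1/3 ↦ 1  ≥
α = 2/3, β = 2/3 ↦ 2/3  ≥
α = 2/3, β = 1 ↦ 1/3  <
α = 1, β = 0 ↦ 1  ≥
α = 1, β = 1/3 ↦ 2/3  ≥
α = 1, β = 2/3 ↦ 1/3  <
α = 1, β = 1 ↦ 0  <
So 10 of the 16 assignments meet the threshold.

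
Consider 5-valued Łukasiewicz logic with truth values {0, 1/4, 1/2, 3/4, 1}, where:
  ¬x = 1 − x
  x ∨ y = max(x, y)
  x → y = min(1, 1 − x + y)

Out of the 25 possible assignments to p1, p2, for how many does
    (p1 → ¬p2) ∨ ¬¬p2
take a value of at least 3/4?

value 1: 19 assignments (counts)
value 3/4: 5 assignments (counts)
value 1/2: 1 assignment
So 24 of the 25 assignments meet the threshold.

24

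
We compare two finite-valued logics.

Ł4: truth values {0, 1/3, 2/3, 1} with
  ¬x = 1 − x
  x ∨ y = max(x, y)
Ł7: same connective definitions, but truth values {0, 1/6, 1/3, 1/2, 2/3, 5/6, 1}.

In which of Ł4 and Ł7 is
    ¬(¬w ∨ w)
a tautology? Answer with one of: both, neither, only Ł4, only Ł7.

neither

In Ł4: at w = 0 the value is 0 — not a tautology.
In Ł7: at w = 0 the value is 0 — not a tautology.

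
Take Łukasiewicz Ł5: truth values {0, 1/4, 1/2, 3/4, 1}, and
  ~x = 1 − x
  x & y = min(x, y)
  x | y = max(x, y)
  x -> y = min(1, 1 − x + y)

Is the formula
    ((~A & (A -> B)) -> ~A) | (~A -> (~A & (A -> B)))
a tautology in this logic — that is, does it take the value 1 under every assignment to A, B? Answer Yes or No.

At A = 1, B = 3/4, for instance:
~A = ~1 = 0
A -> B = 1 -> 3/4 = 3/4
~A & (A -> B) = 0 & 3/4 = 0
~A = ~1 = 0
(~A & (A -> B)) -> ~A = 0 -> 0 = 1
~A -> (~A & (A -> B)) = 0 -> 0 = 1
((~A & (A -> B)) -> ~A) | (~A -> (~A & (A -> B))) = 1 | 1 = 1
and checking the remaining 24 assignments likewise gives ≥ 1 in every case.

Yes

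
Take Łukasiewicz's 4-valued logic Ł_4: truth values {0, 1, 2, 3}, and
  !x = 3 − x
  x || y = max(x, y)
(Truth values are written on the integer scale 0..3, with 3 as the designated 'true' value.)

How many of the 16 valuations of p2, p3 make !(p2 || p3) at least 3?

1

p2 = 0, p3 = 0 ↦ 3  ≥
p2 = 0, p3 = 1 ↦ 2  <
p2 = 0, p3 = 2 ↦ 1  <
p2 = 0, p3 = 3 ↦ 0  <
p2 = 1, p3 = 0 ↦ 2  <
p2 = 1, p3 = 1 ↦ 2  <
p2 = 1, p3 = 2 ↦ 1  <
p2 = 1, p3 = 3 ↦ 0  <
p2 = 2, p3 = 0 ↦ 1  <
p2 = 2, p3 = 1 ↦ 1  <
p2 = 2, p3 = 2 ↦ 1  <
p2 = 2, p3 = 3 ↦ 0  <
p2 = 3, p3 = 0 ↦ 0  <
p2 = 3, p3 = 1 ↦ 0  <
p2 = 3, p3 = 2 ↦ 0  <
p2 = 3, p3 = 3 ↦ 0  <
So 1 of the 16 assignments meets the threshold.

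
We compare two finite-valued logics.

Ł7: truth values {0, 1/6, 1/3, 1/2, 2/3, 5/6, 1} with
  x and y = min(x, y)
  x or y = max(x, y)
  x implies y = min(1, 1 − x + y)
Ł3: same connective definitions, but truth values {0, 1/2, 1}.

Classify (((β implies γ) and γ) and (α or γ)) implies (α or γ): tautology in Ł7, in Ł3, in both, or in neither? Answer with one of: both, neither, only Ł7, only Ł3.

In Ł7: every assignment gives 1 — tautology.
In Ł3: every assignment gives 1 — tautology.

both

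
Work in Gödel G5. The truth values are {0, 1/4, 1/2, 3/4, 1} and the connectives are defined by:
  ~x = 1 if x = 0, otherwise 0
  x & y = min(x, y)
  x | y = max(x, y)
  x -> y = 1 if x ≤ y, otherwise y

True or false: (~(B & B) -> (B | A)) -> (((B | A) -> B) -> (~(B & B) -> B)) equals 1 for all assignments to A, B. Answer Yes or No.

At A = 1/2, B = 0, for instance:
B & B = 0 & 0 = 0
~(B & B) = ~0 = 1
B | A = 0 | 1/2 = 1/2
~(B & B) -> (B | A) = 1 -> 1/2 = 1/2
(B | A) -> B = 1/2 -> 0 = 0
~(B & B) -> B = 1 -> 0 = 0
((B | A) -> B) -> (~(B & B) -> B) = 0 -> 0 = 1
(~(B & B) -> (B | A)) -> (((B | A) -> B) -> (~(B & B) -> B)) = 1/2 -> 1 = 1
and checking the remaining 24 assignments likewise gives ≥ 1 in every case.

Yes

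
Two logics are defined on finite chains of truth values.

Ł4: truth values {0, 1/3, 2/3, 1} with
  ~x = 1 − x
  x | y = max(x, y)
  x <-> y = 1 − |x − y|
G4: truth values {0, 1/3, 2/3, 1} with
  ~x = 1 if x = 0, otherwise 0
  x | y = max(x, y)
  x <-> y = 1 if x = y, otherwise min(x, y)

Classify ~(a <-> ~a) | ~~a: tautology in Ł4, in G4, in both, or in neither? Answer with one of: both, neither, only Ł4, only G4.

In Ł4: at a = 1/3 the value is 1/3 — not a tautology.
In G4: every assignment gives 1 — tautology.

only G4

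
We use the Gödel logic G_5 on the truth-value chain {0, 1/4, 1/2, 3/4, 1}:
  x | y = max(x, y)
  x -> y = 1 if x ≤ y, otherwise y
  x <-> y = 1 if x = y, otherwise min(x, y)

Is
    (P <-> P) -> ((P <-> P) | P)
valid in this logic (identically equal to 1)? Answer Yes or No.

Yes

P = 0 ↦ 1
P = 1/4 ↦ 1
P = 1/2 ↦ 1
P = 3/4 ↦ 1
P = 1 ↦ 1
Every assignment gives a value ≥ 1.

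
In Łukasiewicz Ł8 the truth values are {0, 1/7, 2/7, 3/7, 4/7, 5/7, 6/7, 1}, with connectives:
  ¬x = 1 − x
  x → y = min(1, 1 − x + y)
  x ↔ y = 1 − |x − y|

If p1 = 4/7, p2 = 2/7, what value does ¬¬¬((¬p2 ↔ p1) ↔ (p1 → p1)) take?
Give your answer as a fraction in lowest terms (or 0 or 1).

¬p2 = ¬2/7 = 5/7
¬p2 ↔ p1 = 5/7 ↔ 4/7 = 6/7
p1 → p1 = 4/7 → 4/7 = 1
(¬p2 ↔ p1) ↔ (p1 → p1) = 6/7 ↔ 1 = 6/7
¬((¬p2 ↔ p1) ↔ (p1 → p1)) = ¬6/7 = 1/7
¬¬((¬p2 ↔ p1) ↔ (p1 → p1)) = ¬1/7 = 6/7
¬¬¬((¬p2 ↔ p1) ↔ (p1 → p1)) = ¬6/7 = 1/7

1/7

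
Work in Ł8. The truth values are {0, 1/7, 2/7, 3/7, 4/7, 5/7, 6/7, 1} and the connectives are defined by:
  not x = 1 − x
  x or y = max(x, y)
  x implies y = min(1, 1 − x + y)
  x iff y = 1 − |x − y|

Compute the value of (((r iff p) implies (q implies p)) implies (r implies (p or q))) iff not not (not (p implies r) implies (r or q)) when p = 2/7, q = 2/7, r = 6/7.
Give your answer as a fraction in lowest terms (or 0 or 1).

r iff p = 6/7 iff 2/7 = 3/7
q implies p = 2/7 implies 2/7 = 1
(r iff p) implies (q implies p) = 3/7 implies 1 = 1
p or q = 2/7 or 2/7 = 2/7
r implies (p or q) = 6/7 implies 2/7 = 3/7
((r iff p) implies (q implies p)) implies (r implies (p or q)) = 1 implies 3/7 = 3/7
p implies r = 2/7 implies 6/7 = 1
not (p implies r) = not 1 = 0
r or q = 6/7 or 2/7 = 6/7
not (p implies r) implies (r or q) = 0 implies 6/7 = 1
not (not (p implies r) implies (r or q)) = not 1 = 0
not not (not (p implies r) implies (r or q)) = not 0 = 1
(((r iff p) implies (q implies p)) implies (r implies (p or q))) iff not not (not (p implies r) implies (r or q)) = 3/7 iff 1 = 3/7

3/7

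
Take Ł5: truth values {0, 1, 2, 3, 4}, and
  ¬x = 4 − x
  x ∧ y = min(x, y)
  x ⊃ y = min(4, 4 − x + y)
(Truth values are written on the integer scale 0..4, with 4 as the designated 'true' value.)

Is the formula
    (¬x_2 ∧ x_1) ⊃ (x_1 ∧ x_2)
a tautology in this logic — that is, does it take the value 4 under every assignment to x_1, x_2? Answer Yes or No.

No

Counterexample: take x_1 = 1, x_2 = 0.
¬x_2 = ¬0 = 4
¬x_2 ∧ x_1 = 4 ∧ 1 = 1
x_1 ∧ x_2 = 1 ∧ 0 = 0
(¬x_2 ∧ x_1) ⊃ (x_1 ∧ x_2) = 1 ⊃ 0 = 3
This gives 3 ≠ 4.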